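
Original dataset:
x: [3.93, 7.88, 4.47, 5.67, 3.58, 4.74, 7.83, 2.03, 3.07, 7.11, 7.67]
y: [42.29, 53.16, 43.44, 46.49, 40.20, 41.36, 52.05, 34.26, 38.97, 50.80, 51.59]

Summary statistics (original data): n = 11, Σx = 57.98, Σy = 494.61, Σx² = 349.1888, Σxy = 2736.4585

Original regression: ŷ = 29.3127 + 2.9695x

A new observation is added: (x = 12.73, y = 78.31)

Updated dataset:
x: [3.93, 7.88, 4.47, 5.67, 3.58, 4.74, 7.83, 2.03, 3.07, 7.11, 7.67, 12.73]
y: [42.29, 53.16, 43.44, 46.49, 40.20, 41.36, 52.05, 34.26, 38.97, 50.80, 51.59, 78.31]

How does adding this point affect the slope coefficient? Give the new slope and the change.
The slope changes from 2.9695 to 3.7788 (change of +0.8093, or +27.3%).

The new point has HIGH LEVERAGE: x = 12.73 is far from the original mean x̄ = 57.98/11 ≈ 5.27 (original range [2.03, 7.88]).

Step 1: Update the sums with the new point (n goes from 11 to 12)
Σx  = 57.98 + 12.73 = 70.71
Σy  = 494.61 + 78.31 = 572.92
Σx² = 349.1888 + 12.73² = 349.1888 + 162.0529 = 511.2417
Σxy = 2736.4585 + 12.73×78.31 = 2736.4585 + 996.8863 = 3733.3448

Step 2: Recompute the slope with b₁ = (nΣxy − ΣxΣy) / (nΣx² − (Σx)²)
Numerator   = 12×3733.3448 − 70.71×572.92 = 44800.1376 − 40511.1732 = 4288.9644
Denominator = 12×511.2417 − 70.71² = 6134.9004 − 4999.9041 = 1134.9963
b₁(new) = 4288.9644 / 1134.9963 = 3.7788

(Same formula on the original sums: (11×2736.4585 − 57.98×494.61) / (11×349.1888 − 57.98²) = 1423.5557 / 479.3964 = 2.9695, matching the given fit.)

Step 3: Change in slope
Δβ₁ = 3.7788 − 2.9695 = +0.8093
Relative change = +0.8093 / 2.9695 × 100% = +27.3%
→ the slope increases when the point is added.

A high-leverage point only changes the slope if it is off the original line; here y = 78.31 is above the original trend, so the slope increases.
In practice: examine leverage (hᵢ) and Cook's distance rather than deleting it automatically.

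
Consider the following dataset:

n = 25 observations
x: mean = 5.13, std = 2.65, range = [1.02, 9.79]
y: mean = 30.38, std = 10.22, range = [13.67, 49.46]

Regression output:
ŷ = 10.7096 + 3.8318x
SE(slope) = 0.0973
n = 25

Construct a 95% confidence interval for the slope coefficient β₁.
The 95% CI for β₁ is (3.6305, 4.0331)

Confidence interval for the slope:

The 95% CI for β₁ is: β̂₁ ± t*(α/2, n-2) × SE(β̂₁)

Step 1: Find critical t-value
- Confidence level = 0.95
- Degrees of freedom = n - 2 = 25 - 2 = 23
- t*(α/2, 23) = 2.0687

Step 2: Calculate margin of error
Margin = 2.0687 × 0.0973 = 0.2013

Step 3: Construct interval
CI = 3.8318 ± 0.2013
CI = (3.6305, 4.0331)

Interpretation: intervals built this way capture the true β₁ in 95% of repeated samples; here the plausible range for the per-unit effect of x on y is 3.6305 to 4.0331.
Since 0 is outside the interval, a two-sided test at α = 0.05 would reject H₀: β₁ = 0.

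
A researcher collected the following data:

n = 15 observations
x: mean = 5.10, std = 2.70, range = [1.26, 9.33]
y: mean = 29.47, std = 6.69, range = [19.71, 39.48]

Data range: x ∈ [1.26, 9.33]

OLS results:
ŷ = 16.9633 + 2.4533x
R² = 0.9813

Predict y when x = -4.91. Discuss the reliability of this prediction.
ŷ = 4.9176 (extrapolation — x = -4.91 lies outside [1.26, 9.33], so reliability is low).

Prediction calculation:
ŷ = 16.9633 + 2.4533 × (-4.91)
ŷ = 4.9176

Reliability:
- Data range: x ∈ [1.26, 9.33]
- Prediction point: x = -4.91 is 6.17 units below the observed range → this is EXTRAPOLATION, not interpolation

Why that matters here:
- The standard error of prediction grows with (x − x̄)², and x = -4.91 is far from x̄ = 5.10
- R² describes fit only over the sampled x values; it says nothing about behaviour beyond them

The R² = 0.9813 only validates the fit within [1.26, 9.33]; treat ŷ = 4.9176 with caution.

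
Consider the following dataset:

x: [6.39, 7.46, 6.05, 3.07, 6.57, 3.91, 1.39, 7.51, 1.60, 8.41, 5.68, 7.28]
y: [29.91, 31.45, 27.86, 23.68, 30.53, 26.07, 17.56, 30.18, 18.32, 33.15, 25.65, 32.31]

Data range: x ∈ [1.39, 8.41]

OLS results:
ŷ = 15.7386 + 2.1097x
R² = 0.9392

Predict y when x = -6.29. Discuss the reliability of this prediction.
The equation gives ŷ = 2.4686; however x = -6.29 is 7.68 units below the observed range, so this extrapolated value should not be trusted.

Prediction calculation:
ŷ = 15.7386 + 2.1097 × (-6.29)
ŷ = 2.4686

Reliability:
- Data range: x ∈ [1.39, 8.41]
- Prediction point: x = -6.29 is 7.68 units below the observed range → this is EXTRAPOLATION, not interpolation

Why that matters here:
- There are no observations near this x to validate the fitted line there
- Real relationships often flatten, saturate, or turn nonlinear at extremes
- The standard error of prediction grows with (x − x̄)², and x = -6.29 is far from x̄ = 5.44

The R² = 0.9392 only validates the fit within [1.39, 8.41]; treat ŷ = 2.4686 with caution.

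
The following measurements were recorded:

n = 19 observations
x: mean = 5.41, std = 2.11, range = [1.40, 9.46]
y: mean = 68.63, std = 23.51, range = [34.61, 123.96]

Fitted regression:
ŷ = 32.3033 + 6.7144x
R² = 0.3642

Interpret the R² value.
R² = 0.3642 means 36.42% of the variation in y is explained by the linear relationship with x. This indicates a moderate fit.

R² = 1 − SS_res/SS_tot compares the residual scatter to the total scatter of y about its mean.

Here R² = 0.3642:
- Explained: 36.42% of the variation in y
- Unexplained (residual): 100% − 36.42% = 63.58%
- Rule of thumb (below 0.3 weak; 0.3 to below 0.7 moderate; 0.7 and above strong) → moderate

Equivalently, for simple linear regression R² = r², so |r| = √0.3642 ≈ 0.6035.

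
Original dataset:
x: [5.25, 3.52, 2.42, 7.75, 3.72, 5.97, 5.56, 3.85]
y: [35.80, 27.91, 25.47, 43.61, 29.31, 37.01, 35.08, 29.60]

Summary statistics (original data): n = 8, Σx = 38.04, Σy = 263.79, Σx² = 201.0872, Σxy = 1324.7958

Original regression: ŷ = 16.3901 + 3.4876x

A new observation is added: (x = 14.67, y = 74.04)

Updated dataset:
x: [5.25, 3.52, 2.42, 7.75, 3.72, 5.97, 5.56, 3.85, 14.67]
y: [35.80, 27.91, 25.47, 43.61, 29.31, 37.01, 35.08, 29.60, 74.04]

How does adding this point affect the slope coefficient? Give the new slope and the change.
Adding the point moves β₁ from 3.4876 to 4.0190, i.e. it increases by 0.5314 (+15.2%).

x = 14.67 lies well outside the original x-range [2.42, 7.75] (x̄ ≈ 4.76), so this observation has high leverage and can move the slope substantially.

Step 1: Update the sums with the new point (n goes from 8 to 9)
Σx  = 38.04 + 14.67 = 52.71
Σy  = 263.79 + 74.04 = 337.83
Σx² = 201.0872 + 14.67² = 201.0872 + 215.2089 = 416.2961
Σxy = 1324.7958 + 14.67×74.04 = 1324.7958 + 1086.1668 = 2410.9626

Step 2: Recompute the slope with b₁ = (nΣxy − ΣxΣy) / (nΣx² − (Σx)²)
Numerator   = 9×2410.9626 − 52.71×337.83 = 21698.6634 − 17807.0193 = 3891.6441
Denominator = 9×416.2961 − 52.71² = 3746.6649 − 2778.3441 = 968.3208
b₁(new) = 3891.6441 / 968.3208 = 4.0190

(Same formula on the original sums: (8×1324.7958 − 38.04×263.79) / (8×201.0872 − 38.04²) = 563.7948 / 161.6560 = 3.4876, matching the given fit.)

Step 3: Change in slope
Δβ₁ = 4.0190 − 3.4876 = +0.5314
Relative change = +0.5314 / 3.4876 × 100% = +15.2%
→ the slope increases when the point is added.

A high-leverage point only changes the slope if it is off the original line; here y = 74.04 is above the original trend, so the slope increases.
In practice: examine leverage (hᵢ) and Cook's distance rather than deleting it automatically; check such a point for data-entry or measurement error.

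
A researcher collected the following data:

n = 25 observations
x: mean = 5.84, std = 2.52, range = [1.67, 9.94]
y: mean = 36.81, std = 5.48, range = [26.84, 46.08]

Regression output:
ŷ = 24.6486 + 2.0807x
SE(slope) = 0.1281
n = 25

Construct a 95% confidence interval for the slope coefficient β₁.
The 95% CI for β₁ is (1.8157, 2.3457)

Confidence interval for the slope:

The 95% CI for β₁ is: β̂₁ ± t*(α/2, n-2) × SE(β̂₁)

Step 1: Find critical t-value
- Confidence level = 0.95
- Degrees of freedom = n - 2 = 25 - 2 = 23
- t*(α/2, 23) = 2.0687

Step 2: Calculate margin of error
Margin = 2.0687 × 0.1281 = 0.2650

Step 3: Construct interval
CI = 2.0807 ± 0.2650
CI = (1.8157, 2.3457)

Interpretation: each one-unit increase in x is associated with a change in mean y of between 1.8157 and 2.3457, with 95% confidence.
The interval does not include 0, suggesting a significant linear relationship.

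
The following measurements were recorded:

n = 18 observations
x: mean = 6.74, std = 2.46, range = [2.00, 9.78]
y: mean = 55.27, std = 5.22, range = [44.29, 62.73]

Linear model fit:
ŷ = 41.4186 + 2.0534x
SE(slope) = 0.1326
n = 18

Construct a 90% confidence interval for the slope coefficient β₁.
The 90% CI for β₁ is (1.8219, 2.2849)

Confidence interval for the slope:

The 90% CI for β₁ is: β̂₁ ± t*(α/2, n-2) × SE(β̂₁)

Step 1: Find critical t-value
- Confidence level = 0.9
- Degrees of freedom = n - 2 = 18 - 2 = 16
- t*(α/2, 16) = 1.7459

Step 2: Calculate margin of error
Margin = 1.7459 × 0.1326 = 0.2315

Step 3: Construct interval
CI = 2.0534 ± 0.2315
CI = (1.8219, 2.2849)

Interpretation: intervals built this way capture the true β₁ in 90% of repeated samples; here the plausible range for the per-unit effect of x on y is 1.8219 to 2.2849.
The interval does not include 0, suggesting a significant linear relationship.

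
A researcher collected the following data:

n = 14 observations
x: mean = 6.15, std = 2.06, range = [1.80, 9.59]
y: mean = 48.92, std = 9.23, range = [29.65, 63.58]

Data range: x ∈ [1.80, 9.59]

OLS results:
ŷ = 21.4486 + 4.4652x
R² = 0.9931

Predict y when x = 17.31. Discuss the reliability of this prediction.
ŷ = 98.7412 (extrapolation — x = 17.31 lies outside [1.80, 9.59], so reliability is low).

Prediction calculation:
ŷ = 21.4486 + 4.4652 × 17.31
ŷ = 98.7412

Reliability:
- Data range: x ∈ [1.80, 9.59]
- Prediction point: x = 17.31 is 7.72 units above the observed range → this is EXTRAPOLATION, not interpolation

Why that matters here:
- There are no observations near this x to validate the fitted line there
- R² describes fit only over the sampled x values; it says nothing about behaviour beyond them
- The standard error of prediction grows with (x − x̄)², and x = 17.31 is far from x̄ = 6.15

Report the number if required, but flag clearly that it is an extrapolation.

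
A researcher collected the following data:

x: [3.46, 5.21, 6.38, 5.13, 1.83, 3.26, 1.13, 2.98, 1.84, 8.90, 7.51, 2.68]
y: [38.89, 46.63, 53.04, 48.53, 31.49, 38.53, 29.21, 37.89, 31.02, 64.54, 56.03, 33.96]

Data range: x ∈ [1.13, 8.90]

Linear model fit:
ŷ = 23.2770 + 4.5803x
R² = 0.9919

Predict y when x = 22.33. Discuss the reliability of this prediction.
ŷ = 125.5551 (extrapolation — x = 22.33 lies outside [1.13, 8.90], so reliability is low).

Prediction calculation:
ŷ = 23.2770 + 4.5803 × 22.33
ŷ = 125.5551

Reliability:
- Data range: x ∈ [1.13, 8.90]
- Prediction point: x = 22.33 is 13.43 units above the observed range → this is EXTRAPOLATION, not interpolation

Why that matters here:
- There are no observations near this x to validate the fitted line there
- The linear relationship may not hold outside the observed range

A defensible statement: 'if the linear trend continued to x = 22.33, y would be about 125.5551' — the premise is untested.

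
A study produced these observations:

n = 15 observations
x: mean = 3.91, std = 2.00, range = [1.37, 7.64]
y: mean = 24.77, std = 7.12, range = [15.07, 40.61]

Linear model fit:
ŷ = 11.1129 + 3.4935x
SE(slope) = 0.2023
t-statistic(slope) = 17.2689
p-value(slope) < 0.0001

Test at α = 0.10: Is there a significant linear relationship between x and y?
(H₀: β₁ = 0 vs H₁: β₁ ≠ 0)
Reject H₀: p-value < 0.0001 < α = 0.10. The linear relationship is significant at the 10% level.

Hypothesis test for the slope coefficient:

H₀: β₁ = 0 (no linear relationship)
H₁: β₁ ≠ 0 (linear relationship exists)

Test statistic: t = β̂₁ / SE(β̂₁) = 3.4935 / 0.2023 = 17.2689

With df = 13, the two-sided p-value for |t| = 17.2689 is <0.0001.

Decision rule: reject H₀ if p-value < α.
p-value < 0.0001 < α = 0.10 → reject H₀.

Conclusion: the linear association between x and y is significant at the 10% level.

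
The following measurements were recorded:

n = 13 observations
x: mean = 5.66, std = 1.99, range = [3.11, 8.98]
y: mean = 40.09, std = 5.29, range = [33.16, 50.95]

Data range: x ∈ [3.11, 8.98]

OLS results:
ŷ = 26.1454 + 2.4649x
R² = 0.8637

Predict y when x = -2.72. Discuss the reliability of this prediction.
ŷ = 19.4409 (extrapolation — x = -2.72 lies outside [3.11, 8.98], so reliability is low).

Prediction calculation:
ŷ = 26.1454 + 2.4649 × (-2.72)
ŷ = 19.4409

Reliability:
- Data range: x ∈ [3.11, 8.98]
- Prediction point: x = -2.72 is 5.83 units below the observed range → this is EXTRAPOLATION, not interpolation

Why that matters here:
- The standard error of prediction grows with (x − x̄)², and x = -2.72 is far from x̄ = 5.66
- There are no observations near this x to validate the fitted line there

A defensible statement: 'if the linear trend continued to x = -2.72, y would be about 19.4409' — the premise is untested.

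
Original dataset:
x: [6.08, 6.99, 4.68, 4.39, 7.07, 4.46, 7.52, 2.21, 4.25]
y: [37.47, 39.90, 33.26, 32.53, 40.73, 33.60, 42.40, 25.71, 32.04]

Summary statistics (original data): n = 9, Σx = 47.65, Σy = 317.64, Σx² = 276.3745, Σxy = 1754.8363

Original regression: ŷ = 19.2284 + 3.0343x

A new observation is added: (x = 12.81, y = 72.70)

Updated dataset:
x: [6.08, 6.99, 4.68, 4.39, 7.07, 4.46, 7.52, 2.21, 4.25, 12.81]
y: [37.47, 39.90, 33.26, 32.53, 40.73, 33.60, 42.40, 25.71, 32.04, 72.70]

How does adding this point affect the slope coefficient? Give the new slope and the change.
Adding the point moves β₁ from 3.0343 to 4.3525, i.e. it increases by 1.3182 (+43.4%).

The new point has HIGH LEVERAGE: x = 12.81 is far from the original mean x̄ = 47.65/9 ≈ 5.29 (original range [2.21, 7.52]).

Step 1: Update the sums with the new point (n goes from 9 to 10)
Σx  = 47.65 + 12.81 = 60.46
Σy  = 317.64 + 72.70 = 390.34
Σx² = 276.3745 + 12.81² = 276.3745 + 164.0961 = 440.4706
Σxy = 1754.8363 + 12.81×72.70 = 1754.8363 + 931.2870 = 2686.1233

Step 2: Recompute the slope with b₁ = (nΣxy − ΣxΣy) / (nΣx² − (Σx)²)
Numerator   = 10×2686.1233 − 60.46×390.34 = 26861.2330 − 23599.9564 = 3261.2766
Denominator = 10×440.4706 − 60.46² = 4404.7060 − 3655.4116 = 749.2944
b₁(new) = 3261.2766 / 749.2944 = 4.3525

(Same formula on the original sums: (9×1754.8363 − 47.65×317.64) / (9×276.3745 − 47.65²) = 657.9807 / 216.8480 = 3.0343, matching the given fit.)

Step 3: Change in slope
Δβ₁ = 4.3525 − 3.0343 = +1.3182
Relative change = +1.3182 / 3.0343 × 100% = +43.4%
→ the slope increases when the point is added.

A high-leverage point only changes the slope if it is off the original line; here y = 72.70 is above the original trend, so the slope increases.
In practice: examine leverage (hᵢ) and Cook's distance rather than deleting it automatically; investigate whether it comes from the same population as the rest of the sample.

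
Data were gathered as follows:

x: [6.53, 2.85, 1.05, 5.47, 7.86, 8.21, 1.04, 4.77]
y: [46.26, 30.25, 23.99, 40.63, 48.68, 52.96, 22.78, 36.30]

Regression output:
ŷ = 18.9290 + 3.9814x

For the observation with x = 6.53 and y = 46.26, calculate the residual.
Residual = 1.3325

The residual is the difference between the actual value and the predicted value:

Residual = y - ŷ

Step 1: Calculate predicted value
ŷ = 18.9290 + 3.9814 × 6.53
ŷ = 44.9275

Step 2: Calculate residual
Residual = 46.26 - 44.9275
Residual = 1.3325

Sign check: y > ŷ, so the point is above the line and the fit underestimates here.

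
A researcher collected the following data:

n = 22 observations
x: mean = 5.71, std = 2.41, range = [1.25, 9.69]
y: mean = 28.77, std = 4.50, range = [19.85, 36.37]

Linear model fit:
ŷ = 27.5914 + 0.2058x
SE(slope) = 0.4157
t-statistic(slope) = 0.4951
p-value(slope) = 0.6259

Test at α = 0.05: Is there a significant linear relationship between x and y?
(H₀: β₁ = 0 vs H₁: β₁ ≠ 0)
Fail to reject H₀: p-value = 0.6259 ≥ α = 0.05. The linear relationship is not significant at the 5% level.

Hypothesis test for the slope coefficient:

H₀: β₁ = 0 (no linear relationship)
H₁: β₁ ≠ 0 (linear relationship exists)

Test statistic: t = β̂₁ / SE(β̂₁) = 0.2058 / 0.4157 = 0.4951

With df = 20, the two-sided p-value for |t| = 0.4951 is 0.6259.

Decision rule: reject H₀ if p-value < α.
p-value = 0.6259 ≥ α = 0.05 → fail to reject H₀.

Conclusion: the linear association between x and y is not significant at the 5% level.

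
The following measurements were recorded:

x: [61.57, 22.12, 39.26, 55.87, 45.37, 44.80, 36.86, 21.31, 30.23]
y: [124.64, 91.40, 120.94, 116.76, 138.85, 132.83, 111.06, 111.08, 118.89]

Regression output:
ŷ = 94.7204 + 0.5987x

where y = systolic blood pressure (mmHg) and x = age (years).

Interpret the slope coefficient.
For each additional year of age, predicted blood pressure increases by approximately 0.5987 mmHg.

The slope β₁ = 0.5987 gives the rate at which the fitted blood pressure changes with age.

Interpretation:
- Age up by 1 year → predicted blood pressure increases by 0.5987 mmHg
- The effect is assumed constant over the observed range of x (linearity)
- The sign (+) gives the direction; the magnitude 0.5987 gives the size of the effect per year

(β₀ = 94.7204 is the fitted value at x = 0 and is not part of the slope interpretation.)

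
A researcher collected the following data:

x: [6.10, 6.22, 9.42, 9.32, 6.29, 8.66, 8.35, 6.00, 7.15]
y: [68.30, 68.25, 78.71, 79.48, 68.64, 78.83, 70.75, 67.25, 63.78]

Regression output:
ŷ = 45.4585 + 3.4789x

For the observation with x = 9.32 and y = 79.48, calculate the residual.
Residual = 1.5982

The residual is the difference between the actual value and the predicted value:

Residual = y - ŷ

Step 1: Calculate predicted value
ŷ = 45.4585 + 3.4789 × 9.32
ŷ = 77.8818

Step 2: Calculate residual
Residual = 79.48 - 77.8818
Residual = 1.5982

Sign check: y > ŷ, so the point is above the line and the fit underestimates here.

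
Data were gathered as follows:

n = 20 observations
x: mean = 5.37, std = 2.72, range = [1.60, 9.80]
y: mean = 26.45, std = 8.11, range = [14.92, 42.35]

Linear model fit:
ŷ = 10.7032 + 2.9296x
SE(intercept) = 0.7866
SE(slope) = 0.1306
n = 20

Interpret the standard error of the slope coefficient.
The slope 2.9296 is pinned down to within about ±0.1306 (one SE) by these data — relative uncertainty 4.5%, i.e. precise.

SE(β̂₁) = 0.1306 says: if we drew many samples of n = 20 from the same population and refit each time, the fitted slopes would scatter with a standard deviation of roughly 0.1306 around the true β₁.

Relative precision:
- SE / |β̂₁| = 0.1306 / 2.9296 = 4.5%
- Rule of thumb (under 20%: precise; 20% to under 50%: moderately precise; 50% or more: imprecise) → precise

Rough 95% range (±2 SE): 2.9296 ± 0.2612 → (2.6684, 3.1908).

What drives SE(β̂₁): larger n (here n = 20) → smaller SE; wider spread of x values → smaller SE; more residual scatter → larger SE.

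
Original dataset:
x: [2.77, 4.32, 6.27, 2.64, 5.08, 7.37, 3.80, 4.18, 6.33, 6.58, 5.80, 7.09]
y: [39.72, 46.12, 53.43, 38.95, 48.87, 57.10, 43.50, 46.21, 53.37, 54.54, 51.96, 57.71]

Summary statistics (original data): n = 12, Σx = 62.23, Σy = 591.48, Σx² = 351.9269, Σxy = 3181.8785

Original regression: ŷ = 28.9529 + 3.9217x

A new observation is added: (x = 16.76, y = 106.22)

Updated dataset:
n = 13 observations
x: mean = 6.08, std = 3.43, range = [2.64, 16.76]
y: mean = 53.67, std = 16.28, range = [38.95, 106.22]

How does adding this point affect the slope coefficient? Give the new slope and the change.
The slope changes from 3.9217 to 4.7282 (change of +0.8065, or +20.6%).

The new point has HIGH LEVERAGE: x = 16.76 is far from the original mean x̄ = 62.23/12 ≈ 5.19 (original range [2.64, 7.37]).

Step 1: Update the sums with the new point (n goes from 12 to 13)
Σx  = 62.23 + 16.76 = 78.99
Σy  = 591.48 + 106.22 = 697.70
Σx² = 351.9269 + 16.76² = 351.9269 + 280.8976 = 632.8245
Σxy = 3181.8785 + 16.76×106.22 = 3181.8785 + 1780.2472 = 4962.1257

Step 2: Recompute the slope with b₁ = (nΣxy − ΣxΣy) / (nΣx² − (Σx)²)
Numerator   = 13×4962.1257 − 78.99×697.70 = 64507.6341 − 55111.3230 = 9396.3111
Denominator = 13×632.8245 − 78.99² = 8226.7185 − 6239.4201 = 1987.2984
b₁(new) = 9396.3111 / 1987.2984 = 4.7282

(Same formula on the original sums: (12×3181.8785 − 62.23×591.48) / (12×351.9269 − 62.23²) = 1374.7416 / 350.5499 = 3.9217, matching the given fit.)

Step 3: Change in slope
Δβ₁ = 4.7282 − 3.9217 = +0.8065
Relative change = +0.8065 / 3.9217 × 100% = +20.6%
→ the slope increases when the point is added.

A high-leverage point only changes the slope if it is off the original line; here y = 106.22 is above the original trend, so the slope increases.
In practice: examine leverage (hᵢ) and Cook's distance rather than deleting it automatically; check such a point for data-entry or measurement error.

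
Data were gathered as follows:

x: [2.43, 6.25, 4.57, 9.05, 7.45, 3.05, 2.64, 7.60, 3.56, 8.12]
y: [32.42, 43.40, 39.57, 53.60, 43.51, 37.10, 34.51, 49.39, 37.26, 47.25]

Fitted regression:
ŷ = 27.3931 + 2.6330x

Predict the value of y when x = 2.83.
ŷ = 34.8445

Plug x = 2.83 into the fitted line:

ŷ = 27.3931 + 2.6330 × 2.83
ŷ = 27.3931 + 7.4514
ŷ = 34.8445

This is the fitted mean response at that x — an individual observation would come with a wider prediction interval.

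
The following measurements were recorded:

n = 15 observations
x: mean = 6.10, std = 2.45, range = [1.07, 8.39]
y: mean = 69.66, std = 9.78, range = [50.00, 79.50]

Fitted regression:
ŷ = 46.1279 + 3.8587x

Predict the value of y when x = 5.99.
ŷ = 69.2415

To predict y for x = 5.99, substitute into the regression equation:

ŷ = 46.1279 + 3.8587 × 5.99
ŷ = 46.1279 + 23.1136
ŷ = 69.2415

This is the fitted mean response at that x — an individual observation would come with a wider prediction interval.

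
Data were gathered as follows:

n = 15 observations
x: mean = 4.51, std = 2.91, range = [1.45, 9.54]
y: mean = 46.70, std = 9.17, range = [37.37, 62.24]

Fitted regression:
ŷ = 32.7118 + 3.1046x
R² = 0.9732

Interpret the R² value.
R² = 0.9732 means 97.32% of the variation in y is explained by the linear relationship with x. This indicates a strong fit.

R² = 1 − SS_res/SS_tot compares the residual scatter to the total scatter of y about its mean.

Here R² = 0.9732:
- Explained: 97.32% of the variation in y
- Unexplained (residual): 100% − 97.32% = 2.68%
- Rule of thumb (below 0.3 weak; 0.3 to below 0.7 moderate; 0.7 and above strong) → strong

Note: R² says nothing about causation, and a high R² does not by itself mean the linear form is appropriate — check the residuals.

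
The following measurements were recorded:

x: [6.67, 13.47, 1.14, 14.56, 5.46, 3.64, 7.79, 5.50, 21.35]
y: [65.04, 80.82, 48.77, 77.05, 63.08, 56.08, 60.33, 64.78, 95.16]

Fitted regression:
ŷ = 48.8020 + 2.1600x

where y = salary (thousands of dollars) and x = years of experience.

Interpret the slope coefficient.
An increase of one year in experience is associated with a 2.1600 thousand dollars increase in predicted salary.

β₁ = 2.1600 is the change in predicted salary (thousand dollars) per additional year of experience.

Interpretation:
- Experience up by 1 year → predicted salary increases by 2.1600 thousand dollars
- This is a linear approximation: the same per-unit change is assumed across the whole observed x range

(β₀ = 48.8020 is the fitted value at x = 0 and is not part of the slope interpretation.)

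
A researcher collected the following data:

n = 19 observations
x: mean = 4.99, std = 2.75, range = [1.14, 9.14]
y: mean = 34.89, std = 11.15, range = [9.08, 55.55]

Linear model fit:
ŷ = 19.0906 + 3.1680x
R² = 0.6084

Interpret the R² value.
R² = 0.6084 means 60.84% of the variation in y is explained by the linear relationship with x. This indicates a moderate fit.

R² (coefficient of determination) measures the proportion of variance in y explained by the regression model.

Here R² = 0.6084:
- Explained: 60.84% of the variation in y
- Unexplained (residual): 100% − 60.84% = 39.16%
- Rule of thumb (below 0.3 weak; 0.3 to below 0.7 moderate; 0.7 and above strong) → moderate

Equivalently, for simple linear regression R² = r², so |r| = √0.6084 ≈ 0.7800.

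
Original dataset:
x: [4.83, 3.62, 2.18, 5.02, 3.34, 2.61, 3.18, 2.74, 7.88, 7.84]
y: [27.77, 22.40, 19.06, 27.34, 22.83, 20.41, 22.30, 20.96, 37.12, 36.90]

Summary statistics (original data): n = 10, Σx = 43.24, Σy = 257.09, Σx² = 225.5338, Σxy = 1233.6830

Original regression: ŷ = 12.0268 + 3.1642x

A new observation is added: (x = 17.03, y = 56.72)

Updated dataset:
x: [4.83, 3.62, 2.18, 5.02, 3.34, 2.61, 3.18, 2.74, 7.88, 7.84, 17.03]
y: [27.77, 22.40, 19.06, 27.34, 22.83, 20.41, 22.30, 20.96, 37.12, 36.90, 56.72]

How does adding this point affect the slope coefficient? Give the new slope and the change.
Adding the point moves β₁ from 3.1642 to 2.5912, i.e. it decreases by 0.5730 (-18.1%).

The new point has HIGH LEVERAGE: x = 17.03 is far from the original mean x̄ = 43.24/10 ≈ 4.32 (original range [2.18, 7.88]).

Step 1: Update the sums with the new point (n goes from 10 to 11)
Σx  = 43.24 + 17.03 = 60.27
Σy  = 257.09 + 56.72 = 313.81
Σx² = 225.5338 + 17.03² = 225.5338 + 290.0209 = 515.5547
Σxy = 1233.6830 + 17.03×56.72 = 1233.6830 + 965.9416 = 2199.6246

Step 2: Recompute the slope with b₁ = (nΣxy − ΣxΣy) / (nΣx² − (Σx)²)
Numerator   = 11×2199.6246 − 60.27×313.81 = 24195.8706 − 18913.3287 = 5282.5419
Denominator = 11×515.5547 − 60.27² = 5671.1017 − 3632.4729 = 2038.6288
b₁(new) = 5282.5419 / 2038.6288 = 2.5912

(Same formula on the original sums: (10×1233.6830 − 43.24×257.09) / (10×225.5338 − 43.24²) = 1220.2584 / 385.6404 = 3.1642, matching the given fit.)

Step 3: Change in slope
Δβ₁ = 2.5912 − 3.1642 = -0.5730
Relative change = -0.5730 / 3.1642 × 100% = -18.1%
→ the slope decreases when the point is added.

Because the point sits below the extension of the original line at a high-leverage x, it tilts the fit down.
In practice: refit with and without it and report both if conclusions differ; check such a point for data-entry or measurement error.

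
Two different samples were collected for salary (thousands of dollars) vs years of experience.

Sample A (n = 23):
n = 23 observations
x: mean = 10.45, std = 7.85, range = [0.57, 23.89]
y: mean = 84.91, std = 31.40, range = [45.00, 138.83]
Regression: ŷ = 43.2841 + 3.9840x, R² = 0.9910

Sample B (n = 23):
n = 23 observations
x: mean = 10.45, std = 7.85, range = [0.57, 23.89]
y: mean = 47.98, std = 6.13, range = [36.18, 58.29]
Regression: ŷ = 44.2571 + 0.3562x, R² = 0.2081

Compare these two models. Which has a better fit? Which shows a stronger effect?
Model A has the better fit (R² = 0.9910 vs 0.2081). Model A shows the stronger effect (|β₁| = 3.9840 vs 0.3562).

Model Comparison:

Which explains more variance? (R²)
- Model A: R² = 0.9910 → 99.10% of variance in salary explained
- Model B: R² = 0.2081 → 20.81% of variance in salary explained
- 0.9910 > 0.2081 → Model A has the better fit

Strength of effect — compare |β₁|:
- Model A: β₁ = 3.9840 → predicted salary rises 3.9840 thousand dollars per additional year of experience
- Model B: β₁ = 0.3562 → predicted salary rises 0.3562 thousand dollars per additional year of experience
- |3.9840| > |0.3562| → Model A shows the stronger marginal effect

Notes:
- R² measures how tightly points cluster around the line; β₁ measures how steep the line is — they answer different questions.
- A steeper slope doesn't make a better model if the scatter around the line is large.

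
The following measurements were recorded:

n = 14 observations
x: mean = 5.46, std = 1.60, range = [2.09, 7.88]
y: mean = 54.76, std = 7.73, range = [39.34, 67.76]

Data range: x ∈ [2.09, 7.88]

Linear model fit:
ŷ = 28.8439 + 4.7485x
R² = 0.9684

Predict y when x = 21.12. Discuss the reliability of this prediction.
ŷ = 129.1322 (extrapolation — x = 21.12 lies outside [2.09, 7.88], so reliability is low).

Prediction calculation:
ŷ = 28.8439 + 4.7485 × 21.12
ŷ = 129.1322

Reliability:
- Data range: x ∈ [2.09, 7.88]
- Prediction point: x = 21.12 is 13.24 units above the observed range → this is EXTRAPOLATION, not interpolation

Why that matters here:
- Real relationships often flatten, saturate, or turn nonlinear at extremes
- R² describes fit only over the sampled x values; it says nothing about behaviour beyond them

A defensible statement: 'if the linear trend continued to x = 21.12, y would be about 129.1322' — the premise is untested.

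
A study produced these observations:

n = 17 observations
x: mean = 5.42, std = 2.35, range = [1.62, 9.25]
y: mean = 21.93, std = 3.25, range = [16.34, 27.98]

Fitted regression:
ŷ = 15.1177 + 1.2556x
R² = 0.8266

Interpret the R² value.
R² = 0.8266 means 82.66% of the variation in y is explained by the linear relationship with x. This indicates a strong fit.

R² (coefficient of determination) measures the proportion of variance in y explained by the regression model.

Here R² = 0.8266:
- Explained: 82.66% of the variation in y
- Unexplained (residual): 100% − 82.66% = 17.34%
- Rule of thumb (below 0.3 weak; 0.3 to below 0.7 moderate; 0.7 and above strong) → strong

Note: R² says nothing about causation, and a high R² does not by itself mean the linear form is appropriate — check the residuals.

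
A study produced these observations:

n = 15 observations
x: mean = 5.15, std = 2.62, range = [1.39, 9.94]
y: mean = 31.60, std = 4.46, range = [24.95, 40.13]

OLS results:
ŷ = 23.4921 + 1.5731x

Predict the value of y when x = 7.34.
ŷ = 35.0387

To predict y for x = 7.34, substitute into the regression equation:

ŷ = 23.4921 + 1.5731 × 7.34
ŷ = 23.4921 + 11.5466
ŷ = 35.0387

This is a point prediction; actual observations scatter around it by roughly the residual standard deviation.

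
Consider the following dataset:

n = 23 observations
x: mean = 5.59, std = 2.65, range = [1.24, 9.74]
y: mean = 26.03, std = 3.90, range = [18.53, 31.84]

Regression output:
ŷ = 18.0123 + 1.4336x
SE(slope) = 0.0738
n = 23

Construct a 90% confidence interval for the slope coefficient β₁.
The 90% CI for β₁ is (1.3066, 1.5606)

Confidence interval for the slope:

The 90% CI for β₁ is: β̂₁ ± t*(α/2, n-2) × SE(β̂₁)

Step 1: Find critical t-value
- Confidence level = 0.9
- Degrees of freedom = n - 2 = 23 - 2 = 21
- t*(α/2, 21) = 1.7207

Step 2: Calculate margin of error
Margin = 1.7207 × 0.0738 = 0.1270

Step 3: Construct interval
CI = 1.4336 ± 0.1270
CI = (1.3066, 1.5606)

Interpretation: We are 90% confident that the true slope β₁ lies between 1.3066 and 1.5606.
Since 0 is outside the interval, a two-sided test at α = 0.10 would reject H₀: β₁ = 0.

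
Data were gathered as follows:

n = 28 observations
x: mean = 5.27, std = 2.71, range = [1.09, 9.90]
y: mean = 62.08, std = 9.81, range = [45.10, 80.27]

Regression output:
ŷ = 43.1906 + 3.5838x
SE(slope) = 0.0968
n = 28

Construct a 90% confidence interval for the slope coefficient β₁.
The 90% CI for β₁ is (3.4187, 3.7489)

Confidence interval for the slope:

The 90% CI for β₁ is: β̂₁ ± t*(α/2, n-2) × SE(β̂₁)

Step 1: Find critical t-value
- Confidence level = 0.9
- Degrees of freedom = n - 2 = 28 - 2 = 26
- t*(α/2, 26) = 1.7056

Step 2: Calculate margin of error
Margin = 1.7056 × 0.0968 = 0.1651

Step 3: Construct interval
CI = 3.5838 ± 0.1651
CI = (3.4187, 3.7489)

Interpretation: We are 90% confident that the true slope β₁ lies between 3.4187 and 3.7489.
Both endpoints are positive, so the data support a genuinely positive slope at this confidence level.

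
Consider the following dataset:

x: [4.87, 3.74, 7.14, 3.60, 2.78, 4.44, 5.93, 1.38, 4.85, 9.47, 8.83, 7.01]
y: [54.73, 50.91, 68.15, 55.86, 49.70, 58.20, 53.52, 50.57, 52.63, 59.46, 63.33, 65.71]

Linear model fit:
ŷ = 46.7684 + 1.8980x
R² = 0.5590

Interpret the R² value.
About 55.90% of the variability in y is accounted for by the regression on x (R² = 0.5590) — a moderate linear fit.

R² (coefficient of determination) measures the proportion of variance in y explained by the regression model.

Here R² = 0.5590:
- Explained: 55.90% of the variation in y
- Unexplained (residual): 100% − 55.90% = 44.10%
- Rule of thumb (below 0.3 weak; 0.3 to below 0.7 moderate; 0.7 and above strong) → moderate

Calculation: R² = 1 − (SS_res / SS_tot), where SS_res is the sum of squared residuals and SS_tot the total sum of squares.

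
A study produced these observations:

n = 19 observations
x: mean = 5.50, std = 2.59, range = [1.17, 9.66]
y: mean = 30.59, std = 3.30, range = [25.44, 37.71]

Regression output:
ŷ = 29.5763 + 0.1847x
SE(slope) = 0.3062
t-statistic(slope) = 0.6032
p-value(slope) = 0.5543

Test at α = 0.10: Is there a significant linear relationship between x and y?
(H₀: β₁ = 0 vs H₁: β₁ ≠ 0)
p-value = 0.5543 ≥ α = 0.10, so we fail to reject H₀. The relationship is not significant.

Hypothesis test for the slope coefficient:

H₀: β₁ = 0 (no linear relationship)
H₁: β₁ ≠ 0 (linear relationship exists)

Test statistic: t = β̂₁ / SE(β̂₁) = 0.1847 / 0.3062 = 0.6032

p = 0.5543: how often a slope estimate this far from 0 (in SE units) would arise by chance if β₁ were truly 0.

Decision rule: reject H₀ if p-value < α.
p-value = 0.5543 ≥ α = 0.10 → fail to reject H₀.

There is not sufficient evidence at the 10% significance level to conclude that a linear relationship exists between x and y.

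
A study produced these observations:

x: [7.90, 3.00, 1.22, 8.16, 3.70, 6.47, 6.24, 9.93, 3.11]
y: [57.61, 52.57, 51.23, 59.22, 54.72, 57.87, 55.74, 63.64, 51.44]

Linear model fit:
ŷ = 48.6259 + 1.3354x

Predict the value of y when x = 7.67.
ŷ = 58.8684

Plug x = 7.67 into the fitted line:

ŷ = 48.6259 + 1.3354 × 7.67
ŷ = 48.6259 + 10.2425
ŷ = 58.8684

This is a point prediction; actual observations scatter around it by roughly the residual standard deviation.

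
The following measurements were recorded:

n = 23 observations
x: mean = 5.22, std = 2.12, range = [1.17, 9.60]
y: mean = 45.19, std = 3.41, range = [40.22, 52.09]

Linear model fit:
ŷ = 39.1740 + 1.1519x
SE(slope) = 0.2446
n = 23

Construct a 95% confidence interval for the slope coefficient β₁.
The 95% CI for β₁ is (0.6432, 1.6606)

Confidence interval for the slope:

The 95% CI for β₁ is: β̂₁ ± t*(α/2, n-2) × SE(β̂₁)

Step 1: Find critical t-value
- Confidence level = 0.95
- Degrees of freedom = n - 2 = 23 - 2 = 21
- t*(α/2, 21) = 2.0796

Step 2: Calculate margin of error
Margin = 2.0796 × 0.2446 = 0.5087

Step 3: Construct interval
CI = 1.1519 ± 0.5087
CI = (0.6432, 1.6606)

Interpretation: We are 95% confident that the true slope β₁ lies between 0.6432 and 1.6606.
Since 0 is outside the interval, a two-sided test at α = 0.05 would reject H₀: β₁ = 0.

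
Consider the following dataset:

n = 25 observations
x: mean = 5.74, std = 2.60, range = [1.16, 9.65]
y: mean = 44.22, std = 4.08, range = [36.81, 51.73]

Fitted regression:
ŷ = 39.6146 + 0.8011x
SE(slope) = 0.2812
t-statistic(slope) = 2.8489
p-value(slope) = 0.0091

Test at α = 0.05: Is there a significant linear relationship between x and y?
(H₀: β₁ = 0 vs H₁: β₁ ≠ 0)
p-value = 0.0091 < α = 0.05, so we reject H₀. The relationship is significant.

Hypothesis test for the slope coefficient:

H₀: β₁ = 0 (no linear relationship)
H₁: β₁ ≠ 0 (linear relationship exists)

Test statistic: t = β̂₁ / SE(β̂₁) = 0.8011 / 0.2812 = 2.8489

With df = 23, the two-sided p-value for |t| = 2.8489 is 0.0091.

Decision rule: reject H₀ if p-value < α.
p-value = 0.0091 < α = 0.05 → reject H₀.

Conclusion: the linear association between x and y is significant at the 5% level.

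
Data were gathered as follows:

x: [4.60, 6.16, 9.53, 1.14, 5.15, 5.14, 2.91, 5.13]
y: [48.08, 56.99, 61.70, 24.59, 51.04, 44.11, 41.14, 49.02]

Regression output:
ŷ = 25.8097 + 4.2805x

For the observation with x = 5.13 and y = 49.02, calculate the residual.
Residual = 1.2513

The residual is the difference between the actual value and the predicted value:

Residual = y - ŷ

Step 1: Calculate predicted value
ŷ = 25.8097 + 4.2805 × 5.13
ŷ = 47.7687

Step 2: Calculate residual
Residual = 49.02 - 47.7687
Residual = 1.2513

Sign check: y > ŷ, so the point is above the line and the fit underestimates here.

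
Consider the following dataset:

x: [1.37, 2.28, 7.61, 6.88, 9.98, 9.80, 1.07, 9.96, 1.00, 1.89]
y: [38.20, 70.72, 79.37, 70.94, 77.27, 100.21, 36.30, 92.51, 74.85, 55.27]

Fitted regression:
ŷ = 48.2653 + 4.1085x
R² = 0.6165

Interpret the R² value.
The model explains 61.65% of the variance in y (R² = 0.6165), leaving 38.35% unexplained; the fit is moderate.

The coefficient of determination R² is the fraction of the total variation in y that the fitted line accounts for.

Here R² = 0.6165:
- Explained: 61.65% of the variation in y
- Unexplained (residual): 100% − 61.65% = 38.35%
- Rule of thumb (below 0.3 weak; 0.3 to below 0.7 moderate; 0.7 and above strong) → moderate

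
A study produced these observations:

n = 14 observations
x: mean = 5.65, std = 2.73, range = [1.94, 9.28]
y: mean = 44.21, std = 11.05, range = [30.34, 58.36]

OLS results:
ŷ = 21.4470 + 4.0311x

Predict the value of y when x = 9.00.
ŷ = 57.7269

Plug x = 9.00 into the fitted line:

ŷ = 21.4470 + 4.0311 × 9.00
ŷ = 21.4470 + 36.2799
ŷ = 57.7269

This is a point prediction; actual observations scatter around it by roughly the residual standard deviation.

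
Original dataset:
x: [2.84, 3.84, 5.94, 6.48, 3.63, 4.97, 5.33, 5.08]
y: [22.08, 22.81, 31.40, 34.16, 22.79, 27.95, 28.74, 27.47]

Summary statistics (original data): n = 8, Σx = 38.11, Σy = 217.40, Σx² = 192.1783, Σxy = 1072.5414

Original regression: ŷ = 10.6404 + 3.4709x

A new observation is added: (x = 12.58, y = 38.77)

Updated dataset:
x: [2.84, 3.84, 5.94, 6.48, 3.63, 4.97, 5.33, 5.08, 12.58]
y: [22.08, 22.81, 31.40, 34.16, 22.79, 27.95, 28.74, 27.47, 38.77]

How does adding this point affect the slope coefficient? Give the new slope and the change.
Adding the point moves β₁ from 3.4709 to 1.8088, i.e. it decreases by 1.6621 (-47.9%).

The new point has HIGH LEVERAGE: x = 12.58 is far from the original mean x̄ = 38.11/8 ≈ 4.76 (original range [2.84, 6.48]).

Step 1: Update the sums with the new point (n goes from 8 to 9)
Σx  = 38.11 + 12.58 = 50.69
Σy  = 217.40 + 38.77 = 256.17
Σx² = 192.1783 + 12.58² = 192.1783 + 158.2564 = 350.4347
Σxy = 1072.5414 + 12.58×38.77 = 1072.5414 + 487.7266 = 1560.2680

Step 2: Recompute the slope with b₁ = (nΣxy − ΣxΣy) / (nΣx² − (Σx)²)
Numerator   = 9×1560.2680 − 50.69×256.17 = 14042.4120 − 12985.2573 = 1057.1547
Denominator = 9×350.4347 − 50.69² = 3153.9123 − 2569.4761 = 584.4362
b₁(new) = 1057.1547 / 584.4362 = 1.8088

(Same formula on the original sums: (8×1072.5414 − 38.11×217.40) / (8×192.1783 − 38.11²) = 295.2172 / 85.0543 = 3.4709, matching the given fit.)

Step 3: Change in slope
Δβ₁ = 1.8088 − 3.4709 = -1.6621
Relative change = -1.6621 / 3.4709 × 100% = -47.9%
→ the slope decreases when the point is added.

Because the point sits below the extension of the original line at a high-leverage x, it tilts the fit down.
In practice: examine leverage (hᵢ) and Cook's distance rather than deleting it automatically.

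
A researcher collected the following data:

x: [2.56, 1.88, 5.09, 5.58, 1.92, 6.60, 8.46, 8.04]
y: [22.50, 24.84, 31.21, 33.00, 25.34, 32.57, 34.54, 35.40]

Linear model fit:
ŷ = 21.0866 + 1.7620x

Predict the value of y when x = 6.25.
ŷ = 32.0991

To predict y for x = 6.25, substitute into the regression equation:

ŷ = 21.0866 + 1.7620 × 6.25
ŷ = 21.0866 + 11.0125
ŷ = 32.0991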